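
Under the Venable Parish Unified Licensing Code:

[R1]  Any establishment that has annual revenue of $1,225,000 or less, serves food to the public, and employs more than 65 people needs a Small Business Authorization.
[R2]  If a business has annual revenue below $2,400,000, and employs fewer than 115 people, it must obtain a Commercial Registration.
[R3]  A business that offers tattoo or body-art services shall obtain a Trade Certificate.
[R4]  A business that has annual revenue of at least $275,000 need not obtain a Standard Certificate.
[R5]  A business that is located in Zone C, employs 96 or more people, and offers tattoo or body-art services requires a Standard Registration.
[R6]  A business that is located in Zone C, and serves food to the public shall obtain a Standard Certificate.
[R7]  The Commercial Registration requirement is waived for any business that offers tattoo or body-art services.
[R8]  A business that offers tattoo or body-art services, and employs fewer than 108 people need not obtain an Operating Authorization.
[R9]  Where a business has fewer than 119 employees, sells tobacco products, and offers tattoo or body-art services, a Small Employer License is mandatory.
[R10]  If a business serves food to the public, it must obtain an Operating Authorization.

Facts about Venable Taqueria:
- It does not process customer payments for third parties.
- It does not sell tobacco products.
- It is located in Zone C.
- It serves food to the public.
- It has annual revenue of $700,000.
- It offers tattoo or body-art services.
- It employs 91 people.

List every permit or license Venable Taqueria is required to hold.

[R1] revenue $700,000 ≤ $1,225,000; serves food to the public; employees 91 > 65 → Small Business Authorization required.
[R2] revenue $700,000 < $2,400,000; employees 91 < 115 → Commercial Registration required.
[R3] offers tattoo or body-art services → Trade Certificate required.
[R4] revenue $700,000 ≥ $275,000 → exempt from Standard Certificate.
[R5] is located in Zone C; employees 91 < 96; offers tattoo or body-art services → Standard Registration not required.
[R6] is located in Zone C; serves food to the public → Standard Certificate required.
[R7] offers tattoo or body-art services → exempt from Commercial Registration.
[R8] offers tattoo or body-art services; employees 91 < 108 → exempt from Operating Authorization.
[R9] employees 91 < 119; does not sell tobacco products; offers tattoo or body-art services → Small Employer License not required.
[R10] serves food to the public → Operating Authorization required.

Small Business Authorization, Trade Certificate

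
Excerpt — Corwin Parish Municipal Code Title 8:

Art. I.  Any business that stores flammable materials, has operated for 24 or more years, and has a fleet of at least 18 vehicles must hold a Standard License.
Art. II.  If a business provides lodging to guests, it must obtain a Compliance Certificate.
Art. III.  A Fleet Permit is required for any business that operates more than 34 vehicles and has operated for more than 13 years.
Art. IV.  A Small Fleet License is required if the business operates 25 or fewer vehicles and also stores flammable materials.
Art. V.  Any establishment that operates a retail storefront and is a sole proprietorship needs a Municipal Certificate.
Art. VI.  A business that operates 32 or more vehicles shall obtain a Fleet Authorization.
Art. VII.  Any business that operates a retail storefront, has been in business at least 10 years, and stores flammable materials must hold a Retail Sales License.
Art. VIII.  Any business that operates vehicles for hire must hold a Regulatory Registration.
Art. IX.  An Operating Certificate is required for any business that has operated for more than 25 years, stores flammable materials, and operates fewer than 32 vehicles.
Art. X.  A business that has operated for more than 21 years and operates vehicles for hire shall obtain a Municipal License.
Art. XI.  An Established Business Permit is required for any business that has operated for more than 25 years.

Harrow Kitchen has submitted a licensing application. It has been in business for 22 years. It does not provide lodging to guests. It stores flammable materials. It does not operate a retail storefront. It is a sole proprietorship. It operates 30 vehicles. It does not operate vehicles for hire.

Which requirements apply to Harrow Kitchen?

Art. I. stores flammable materials; years in business 22 < 24; vehicles 30 ≥ 18 → Standard License not required.
Art. II. does not provide lodging to guests → Compliance Certificate not required.
Art. III. vehicles 30 ≤ 34; years in business 22 > 13 → Fleet Permit not required.
Art. IV. vehicles 30 > 25; stores flammable materials → Small Fleet License not required.
Art. V. does not operate a retail storefront; is a sole proprietorship → Municipal Certificate not required.
Art. VI. vehicles 30 < 32 → Fleet Authorization not required.
Art. VII. does not operate a retail storefront; years in business 22 ≥ 10; stores flammable materials → Retail Sales License not required.
Art. VIII. does not operate vehicles for hire → Regulatory Registration not required.
Art. IX. years in business 22 ≤ 25; stores flammable materials; vehicles 30 < 32 → Operating Certificate not required.
Art. X. years in business 22 > 21; does not operate vehicles for hire → Municipal License not required.
Art. XI. years in business 22 ≤ 25 → Established Business Permit not required.

None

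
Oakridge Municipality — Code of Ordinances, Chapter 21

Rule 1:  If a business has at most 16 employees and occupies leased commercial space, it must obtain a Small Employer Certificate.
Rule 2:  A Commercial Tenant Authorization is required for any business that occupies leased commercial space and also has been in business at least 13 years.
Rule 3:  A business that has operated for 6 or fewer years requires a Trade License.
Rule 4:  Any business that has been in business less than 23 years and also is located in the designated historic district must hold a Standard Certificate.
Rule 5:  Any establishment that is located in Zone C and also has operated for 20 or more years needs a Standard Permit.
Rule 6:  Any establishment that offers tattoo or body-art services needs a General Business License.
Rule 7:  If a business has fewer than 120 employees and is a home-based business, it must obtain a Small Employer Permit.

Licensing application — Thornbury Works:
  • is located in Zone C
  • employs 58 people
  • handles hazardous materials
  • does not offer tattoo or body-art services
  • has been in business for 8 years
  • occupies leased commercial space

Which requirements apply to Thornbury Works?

Rule 1: employees 58 > 16; occupies leased commercial space → Small Employer Certificate not required.
Rule 2: occupies leased commercial space; years in business 8 < 13 → Commercial Tenant Authorization not required.
Rule 3: years in business 8 > 6 → Trade License not required.
Rule 4: years in business 8 < 23; is located in Zone C (not: is located in the designated historic district) → Standard Certificate not required.
Rule 5: is located in Zone C; years in business 8 < 20 → Standard Permit not required.
Rule 6: does not offer tattoo or body-art services → General Business License not required.
Rule 7: employees 58 < 120; occupies leased commercial space (not: is a home-based business) → Small Employer Permit not required.

None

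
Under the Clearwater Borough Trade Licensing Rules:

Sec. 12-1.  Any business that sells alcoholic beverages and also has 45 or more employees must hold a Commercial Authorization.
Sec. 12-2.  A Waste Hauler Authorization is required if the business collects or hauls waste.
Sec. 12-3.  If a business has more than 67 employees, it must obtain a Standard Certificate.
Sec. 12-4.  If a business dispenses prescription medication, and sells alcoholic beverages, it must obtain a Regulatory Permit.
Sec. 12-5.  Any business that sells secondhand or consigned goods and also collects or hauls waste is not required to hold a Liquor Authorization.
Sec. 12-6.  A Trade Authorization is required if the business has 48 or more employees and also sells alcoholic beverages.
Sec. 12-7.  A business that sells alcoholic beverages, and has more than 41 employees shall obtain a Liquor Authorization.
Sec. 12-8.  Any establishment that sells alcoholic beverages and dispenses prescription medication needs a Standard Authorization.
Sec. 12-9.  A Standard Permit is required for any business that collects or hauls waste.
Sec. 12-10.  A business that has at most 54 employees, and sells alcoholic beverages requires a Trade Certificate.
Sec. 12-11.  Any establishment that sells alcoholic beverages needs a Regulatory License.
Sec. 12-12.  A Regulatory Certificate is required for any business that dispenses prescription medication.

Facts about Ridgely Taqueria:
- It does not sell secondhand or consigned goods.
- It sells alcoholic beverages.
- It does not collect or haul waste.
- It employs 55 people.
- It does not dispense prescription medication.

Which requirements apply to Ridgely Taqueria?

Sec. 12-1. sells alcoholic beverages; employees 55 ≥ 45 → Commercial Authorization required.
Sec. 12-2. does not collect or haul waste → Waste Hauler Authorization not required.
Sec. 12-3. employees 55 ≤ 67 → Standard Certificate not required.
Sec. 12-4. does not dispense prescription medication; sells alcoholic beverages → Regulatory Permit not required.
Sec. 12-5. does not sell secondhand or consigned goods; does not collect or haul waste → Liquor Authorization exemption does not apply.
Sec. 12-6. employees 55 ≥ 48; sells alcoholic beverages → Trade Authorization required.
Sec. 12-7. sells alcoholic beverages; employees 55 > 41 → Liquor Authorization required.
Sec. 12-8. sells alcoholic beverages; does not dispense prescription medication → Standard Authorization not required.
Sec. 12-9. does not collect or haul waste → Standard Permit not required.
Sec. 12-10. employees 55 > 54; sells alcoholic beverages → Trade Certificate not required.
Sec. 12-11. sells alcoholic beverages → Regulatory License required.
Sec. 12-12. does not dispense prescription medication → Regulatory Certificate not required.

Commercial Authorization, Liquor Authorization, Regulatory License, Trade Authorization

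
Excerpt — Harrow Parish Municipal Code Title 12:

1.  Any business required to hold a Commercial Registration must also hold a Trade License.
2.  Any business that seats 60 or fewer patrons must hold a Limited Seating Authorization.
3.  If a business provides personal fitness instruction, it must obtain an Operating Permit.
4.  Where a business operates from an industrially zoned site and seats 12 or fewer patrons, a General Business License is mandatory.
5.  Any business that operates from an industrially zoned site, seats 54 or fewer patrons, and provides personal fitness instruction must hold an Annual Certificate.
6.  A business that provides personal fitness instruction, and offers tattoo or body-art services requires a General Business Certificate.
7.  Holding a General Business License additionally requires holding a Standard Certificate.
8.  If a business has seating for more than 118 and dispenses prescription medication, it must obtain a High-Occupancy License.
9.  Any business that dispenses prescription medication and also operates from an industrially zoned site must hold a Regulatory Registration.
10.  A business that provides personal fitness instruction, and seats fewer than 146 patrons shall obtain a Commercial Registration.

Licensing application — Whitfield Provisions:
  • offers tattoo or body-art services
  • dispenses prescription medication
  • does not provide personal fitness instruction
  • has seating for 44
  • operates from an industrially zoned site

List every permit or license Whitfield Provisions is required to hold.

1. Commercial Registration is not required → no effect.
2. seating 44 ≤ 60 → Limited Seating Authorization required.
3. does not provide personal fitness instruction → Operating Permit not required.
4. operates from an industrially zoned site; seating 44 > 12 → General Business License not required.
5. operates from an industrially zoned site; seating 44 ≤ 54; does not provide personal fitness instruction → Annual Certificate not required.
6. does not provide personal fitness instruction; offers tattoo or body-art services → General Business Certificate not required.
7. General Business License is not required → no effect.
8. seating 44 ≤ 118; dispenses prescription medication → High-Occupancy License not required.
9. dispenses prescription medication; operates from an industrially zoned site → Regulatory Registration required.
10. does not provide personal fitness instruction; seating 44 < 146 → Commercial Registration not required.

Limited Seating Authorization, Regulatory Registration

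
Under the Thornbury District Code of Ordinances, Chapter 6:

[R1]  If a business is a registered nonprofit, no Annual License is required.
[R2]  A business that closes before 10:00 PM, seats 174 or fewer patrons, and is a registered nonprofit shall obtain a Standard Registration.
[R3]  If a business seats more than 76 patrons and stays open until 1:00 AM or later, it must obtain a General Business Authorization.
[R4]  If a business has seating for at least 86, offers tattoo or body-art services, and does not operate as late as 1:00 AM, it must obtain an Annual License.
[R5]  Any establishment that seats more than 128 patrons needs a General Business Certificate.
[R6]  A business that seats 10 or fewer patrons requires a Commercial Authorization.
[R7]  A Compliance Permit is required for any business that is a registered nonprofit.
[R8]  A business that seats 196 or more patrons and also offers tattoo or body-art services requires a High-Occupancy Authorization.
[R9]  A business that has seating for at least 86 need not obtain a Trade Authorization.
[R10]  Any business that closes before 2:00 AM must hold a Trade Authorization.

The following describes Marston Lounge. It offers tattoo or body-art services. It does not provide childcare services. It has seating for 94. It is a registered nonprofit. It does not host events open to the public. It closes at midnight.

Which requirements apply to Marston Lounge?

[R1] is a registered nonprofit → exempt from Annual License.
[R2] closes midnight, after 10:00 PM; seating 94 ≤ 174; is a registered nonprofit → Standard Registration not required.
[R3] seating 94 > 76; closes midnight, at/before 1:00 AM → General Business Authorization not required.
[R4] seating 94 ≥ 86; offers tattoo or body-art services; closes midnight, at/before 1:00 AM → Annual License required.
[R5] seating 94 ≤ 128 → General Business Certificate not required.
[R6] seating 94 > 10 → Commercial Authorization not required.
[R7] is a registered nonprofit → Compliance Permit required.
[R8] seating 94 < 196; offers tattoo or body-art services → High-Occupancy Authorization not required.
[R9] seating 94 ≥ 86 → exempt from Trade Authorization.
[R10] closes midnight, at/before 2:00 AM → Trade Authorization required.

Compliance Permit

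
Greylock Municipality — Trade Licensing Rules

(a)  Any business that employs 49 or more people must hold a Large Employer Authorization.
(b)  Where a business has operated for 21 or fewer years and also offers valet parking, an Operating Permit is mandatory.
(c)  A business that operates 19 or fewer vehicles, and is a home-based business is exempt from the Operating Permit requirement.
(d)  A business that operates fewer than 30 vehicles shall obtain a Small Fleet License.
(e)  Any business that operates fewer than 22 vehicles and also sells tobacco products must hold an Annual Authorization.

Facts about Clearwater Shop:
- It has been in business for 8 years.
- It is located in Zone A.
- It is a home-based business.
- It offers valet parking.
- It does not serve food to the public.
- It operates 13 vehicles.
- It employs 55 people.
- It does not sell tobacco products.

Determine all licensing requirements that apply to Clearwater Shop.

Large Employer Authorization, Small Fleet License

(a) employees 55 ≥ 49 → Large Employer Authorization required.
(b) years in business 8 ≤ 21; offers valet parking → Operating Permit required.
(c) vehicles 13 ≤ 19; is a home-based business → exempt from Operating Permit.
(d) vehicles 13 < 30 → Small Fleet License required.
(e) vehicles 13 < 22; does not sell tobacco products → Annual Authorization not required.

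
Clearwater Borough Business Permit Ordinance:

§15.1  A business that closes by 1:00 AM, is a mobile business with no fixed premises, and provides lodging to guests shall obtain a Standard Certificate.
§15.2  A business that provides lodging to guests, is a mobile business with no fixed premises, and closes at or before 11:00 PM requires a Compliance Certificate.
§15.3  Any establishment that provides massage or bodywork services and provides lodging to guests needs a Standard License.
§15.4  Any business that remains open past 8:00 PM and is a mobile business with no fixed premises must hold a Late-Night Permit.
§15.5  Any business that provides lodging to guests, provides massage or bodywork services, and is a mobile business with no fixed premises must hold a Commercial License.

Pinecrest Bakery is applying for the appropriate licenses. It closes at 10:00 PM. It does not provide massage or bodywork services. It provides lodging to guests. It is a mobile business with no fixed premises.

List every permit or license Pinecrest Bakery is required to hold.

§15.1 closes 10:00 PM, at/before 1:00 AM; is a mobile business with no fixed premises; provides lodging to guests → Standard Certificate required.
§15.2 provides lodging to guests; is a mobile business with no fixed premises; closes 10:00 PM, at/before 11:00 PM → Compliance Certificate required.
§15.3 does not provide massage or bodywork services; provides lodging to guests → Standard License not required.
§15.4 closes 10:00 PM, after 8:00 PM; is a mobile business with no fixed premises → Late-Night Permit required.
§15.5 provides lodging to guests; does not provide massage or bodywork services; is a mobile business with no fixed premises → Commercial License not required.

Compliance Certificate, Late-Night Permit, Standard Certificate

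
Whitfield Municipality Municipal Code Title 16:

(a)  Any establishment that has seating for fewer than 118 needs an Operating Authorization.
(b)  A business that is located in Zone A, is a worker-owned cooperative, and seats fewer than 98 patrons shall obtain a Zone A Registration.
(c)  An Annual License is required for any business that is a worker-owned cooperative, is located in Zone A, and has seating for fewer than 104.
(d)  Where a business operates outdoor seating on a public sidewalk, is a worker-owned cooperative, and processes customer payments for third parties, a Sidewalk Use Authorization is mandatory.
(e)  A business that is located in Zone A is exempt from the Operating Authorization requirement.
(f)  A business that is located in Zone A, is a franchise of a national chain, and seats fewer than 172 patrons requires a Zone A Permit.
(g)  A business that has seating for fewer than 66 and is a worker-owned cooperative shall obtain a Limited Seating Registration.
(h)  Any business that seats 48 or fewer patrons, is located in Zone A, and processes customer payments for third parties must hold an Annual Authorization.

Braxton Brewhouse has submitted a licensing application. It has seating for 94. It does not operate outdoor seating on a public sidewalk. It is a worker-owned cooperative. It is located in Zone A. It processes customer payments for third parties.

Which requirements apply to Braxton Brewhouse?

(a) seating 94 < 118 → Operating Authorization required.
(b) is located in Zone A; is a worker-owned cooperative; seating 94 < 98 → Zone A Registration required.
(c) is a worker-owned cooperative; is located in Zone A; seating 94 < 104 → Annual License required.
(d) does not operate outdoor seating on a public sidewalk; is a worker-owned cooperative; processes customer payments for third parties → Sidewalk Use Authorization not required.
(e) is located in Zone A → exempt from Operating Authorization.
(f) is located in Zone A; is a worker-owned cooperative (not: is a franchise of a national chain); seating 94 < 172 → Zone A Permit not required.
(g) seating 94 ≥ 66; is a worker-owned cooperative → Limited Seating Registration not required.
(h) seating 94 > 48; is located in Zone A; processes customer payments for third parties → Annual Authorization not required.

Annual License, Zone A Registration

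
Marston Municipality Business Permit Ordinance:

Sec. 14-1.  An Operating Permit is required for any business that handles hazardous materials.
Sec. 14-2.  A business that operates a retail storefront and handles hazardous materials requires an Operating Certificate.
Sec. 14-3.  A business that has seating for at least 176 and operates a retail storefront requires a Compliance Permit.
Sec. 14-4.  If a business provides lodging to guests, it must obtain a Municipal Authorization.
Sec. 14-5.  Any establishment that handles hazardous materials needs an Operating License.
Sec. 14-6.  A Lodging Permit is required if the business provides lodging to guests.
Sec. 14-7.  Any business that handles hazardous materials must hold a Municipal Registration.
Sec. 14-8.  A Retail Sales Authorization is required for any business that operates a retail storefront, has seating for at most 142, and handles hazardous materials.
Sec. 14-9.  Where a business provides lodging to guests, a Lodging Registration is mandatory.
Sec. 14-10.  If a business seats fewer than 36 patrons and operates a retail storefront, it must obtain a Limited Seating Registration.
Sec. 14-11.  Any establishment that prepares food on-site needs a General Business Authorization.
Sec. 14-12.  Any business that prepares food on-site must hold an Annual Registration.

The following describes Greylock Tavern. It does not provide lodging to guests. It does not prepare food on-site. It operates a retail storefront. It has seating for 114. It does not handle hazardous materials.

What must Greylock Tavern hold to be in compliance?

None

Sec. 14-1. does not handle hazardous materials → Operating Permit not required.
Sec. 14-2. operates a retail storefront; does not handle hazardous materials → Operating Certificate not required.
Sec. 14-3. seating 114 < 176; operates a retail storefront → Compliance Permit not required.
Sec. 14-4. does not provide lodging to guests → Municipal Authorization not required.
Sec. 14-5. does not handle hazardous materials → Operating License not required.
Sec. 14-6. does not provide lodging to guests → Lodging Permit not required.
Sec. 14-7. does not handle hazardous materials → Municipal Registration not required.
Sec. 14-8. operates a retail storefront; seating 114 ≤ 142; does not handle hazardous materials → Retail Sales Authorization not required.
Sec. 14-9. does not provide lodging to guests → Lodging Registration not required.
Sec. 14-10. seating 114 ≥ 36; operates a retail storefront → Limited Seating Registration not required.
Sec. 14-11. does not prepare food on-site → General Business Authorization not required.
Sec. 14-12. does not prepare food on-site → Annual Registration not required.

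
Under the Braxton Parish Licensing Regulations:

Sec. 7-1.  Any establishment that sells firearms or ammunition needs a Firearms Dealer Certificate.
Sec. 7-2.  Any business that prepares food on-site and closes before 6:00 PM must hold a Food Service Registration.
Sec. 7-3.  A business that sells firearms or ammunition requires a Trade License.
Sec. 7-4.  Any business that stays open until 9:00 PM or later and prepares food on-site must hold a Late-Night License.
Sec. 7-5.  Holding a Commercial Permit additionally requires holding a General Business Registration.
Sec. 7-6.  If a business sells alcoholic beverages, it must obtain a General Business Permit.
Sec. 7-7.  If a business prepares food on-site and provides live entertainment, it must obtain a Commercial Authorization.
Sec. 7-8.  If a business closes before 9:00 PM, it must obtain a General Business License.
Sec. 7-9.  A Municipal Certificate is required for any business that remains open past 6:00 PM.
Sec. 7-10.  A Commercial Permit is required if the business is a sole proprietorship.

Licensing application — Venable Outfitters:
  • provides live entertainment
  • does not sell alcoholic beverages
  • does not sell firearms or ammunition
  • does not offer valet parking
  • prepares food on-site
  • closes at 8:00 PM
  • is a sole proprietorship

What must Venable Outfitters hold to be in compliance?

Commercial Authorization, Commercial Permit, General Business License, General Business Registration, Municipal Certificate

Sec. 7-1. does not sell firearms or ammunition → Firearms Dealer Certificate not required.
Sec. 7-2. prepares food on-site; closes 8:00 PM, after 6:00 PM → Food Service Registration not required.
Sec. 7-3. does not sell firearms or ammunition → Trade License not required.
Sec. 7-4. closes 8:00 PM, at/before 9:00 PM; prepares food on-site → Late-Night License not required.
Sec. 7-5. Commercial Permit is required → General Business Registration also required.
Sec. 7-6. does not sell alcoholic beverages → General Business Permit not required.
Sec. 7-7. prepares food on-site; provides live entertainment → Commercial Authorization required.
Sec. 7-8. closes 8:00 PM, at/before 9:00 PM → General Business License required.
Sec. 7-9. closes 8:00 PM, after 6:00 PM → Municipal Certificate required.
Sec. 7-10. is a sole proprietorship → Commercial Permit required.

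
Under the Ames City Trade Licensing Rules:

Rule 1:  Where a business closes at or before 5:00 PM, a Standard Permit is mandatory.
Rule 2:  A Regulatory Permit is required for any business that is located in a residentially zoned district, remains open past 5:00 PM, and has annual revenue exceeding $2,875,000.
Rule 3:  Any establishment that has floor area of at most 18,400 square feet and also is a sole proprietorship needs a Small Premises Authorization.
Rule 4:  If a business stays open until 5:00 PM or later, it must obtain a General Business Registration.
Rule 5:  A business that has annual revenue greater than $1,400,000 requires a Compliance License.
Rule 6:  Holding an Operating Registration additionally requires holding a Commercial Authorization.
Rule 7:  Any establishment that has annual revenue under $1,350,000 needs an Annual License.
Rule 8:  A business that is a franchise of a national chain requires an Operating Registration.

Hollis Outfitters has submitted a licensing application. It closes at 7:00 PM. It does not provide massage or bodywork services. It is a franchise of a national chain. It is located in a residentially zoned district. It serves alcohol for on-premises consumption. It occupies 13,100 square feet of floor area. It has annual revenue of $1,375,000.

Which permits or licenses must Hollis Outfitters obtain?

Rule 1: closes 7:00 PM, after 5:00 PM → Standard Permit not required.
Rule 2: is located in a residentially zoned district; closes 7:00 PM, after 5:00 PM; revenue $1,375,000 ≤ $2,875,000 → Regulatory Permit not required.
Rule 3: floor area 13,100 square feet ≤ 18,400 square feet; is a franchise of a national chain (not: is a sole proprietorship) → Small Premises Authorization not required.
Rule 4: closes 7:00 PM, after 5:00 PM → General Business Registration required.
Rule 5: revenue $1,375,000 ≤ $1,400,000 → Compliance License not required.
Rule 6: Operating Registration is required → Commercial Authorization also required.
Rule 7: revenue $1,375,000 ≥ $1,350,000 → Annual License not required.
Rule 8: is a franchise of a national chain → Operating Registration required.

Commercial Authorization, General Business Registration, Operating Registration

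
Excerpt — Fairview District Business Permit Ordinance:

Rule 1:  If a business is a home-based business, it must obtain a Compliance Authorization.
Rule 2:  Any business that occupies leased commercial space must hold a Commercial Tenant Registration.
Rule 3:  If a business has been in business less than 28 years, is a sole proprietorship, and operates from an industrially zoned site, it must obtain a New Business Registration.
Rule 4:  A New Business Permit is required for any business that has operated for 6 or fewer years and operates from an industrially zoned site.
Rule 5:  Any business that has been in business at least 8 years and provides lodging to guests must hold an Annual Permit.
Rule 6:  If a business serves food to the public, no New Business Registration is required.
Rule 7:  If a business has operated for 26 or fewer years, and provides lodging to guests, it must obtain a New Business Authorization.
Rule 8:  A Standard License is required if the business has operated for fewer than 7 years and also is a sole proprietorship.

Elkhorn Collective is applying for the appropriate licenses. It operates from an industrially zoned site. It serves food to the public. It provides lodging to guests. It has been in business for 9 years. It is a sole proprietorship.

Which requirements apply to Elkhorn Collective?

Rule 1: operates from an industrially zoned site (not: is a home-based business) → Compliance Authorization not required.
Rule 2: operates from an industrially zoned site (not: occupies leased commercial space) → Commercial Tenant Registration not required.
Rule 3: years in business 9 < 28; is a sole proprietorship; operates from an industrially zoned site → New Business Registration required.
Rule 4: years in business 9 > 6; operates from an industrially zoned site → New Business Permit not required.
Rule 5: years in business 9 ≥ 8; provides lodging to guests → Annual Permit required.
Rule 6: serves food to the public → exempt from New Business Registration.
Rule 7: years in business 9 ≤ 26; provides lodging to guests → New Business Authorization required.
Rule 8: years in business 9 ≥ 7; is a sole proprietorship → Standard License not required.

Annual Permit, New Business Authorization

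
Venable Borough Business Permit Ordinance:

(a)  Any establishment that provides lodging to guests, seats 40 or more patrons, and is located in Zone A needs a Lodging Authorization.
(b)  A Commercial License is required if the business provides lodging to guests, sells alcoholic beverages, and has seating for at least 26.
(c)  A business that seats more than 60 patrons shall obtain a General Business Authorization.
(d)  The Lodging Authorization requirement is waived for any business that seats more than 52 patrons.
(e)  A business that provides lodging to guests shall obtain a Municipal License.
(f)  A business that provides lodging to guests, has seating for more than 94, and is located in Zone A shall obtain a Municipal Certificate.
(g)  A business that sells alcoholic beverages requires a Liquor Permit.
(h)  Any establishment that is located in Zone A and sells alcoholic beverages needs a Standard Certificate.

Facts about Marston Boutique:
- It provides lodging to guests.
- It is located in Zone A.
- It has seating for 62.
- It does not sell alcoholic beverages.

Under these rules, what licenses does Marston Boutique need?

General Business Authorization, Municipal License

(a) provides lodging to guests; seating 62 ≥ 40; is located in Zone A → Lodging Authorization required.
(b) provides lodging to guests; does not sell alcoholic beverages; seating 62 ≥ 26 → Commercial License not required.
(c) seating 62 > 60 → General Business Authorization required.
(d) seating 62 > 52 → exempt from Lodging Authorization.
(e) provides lodging to guests → Municipal License required.
(f) provides lodging to guests; seating 62 ≤ 94; is located in Zone A → Municipal Certificate not required.
(g) does not sell alcoholic beverages → Liquor Permit not required.
(h) is located in Zone A; does not sell alcoholic beverages → Standard Certificate not required.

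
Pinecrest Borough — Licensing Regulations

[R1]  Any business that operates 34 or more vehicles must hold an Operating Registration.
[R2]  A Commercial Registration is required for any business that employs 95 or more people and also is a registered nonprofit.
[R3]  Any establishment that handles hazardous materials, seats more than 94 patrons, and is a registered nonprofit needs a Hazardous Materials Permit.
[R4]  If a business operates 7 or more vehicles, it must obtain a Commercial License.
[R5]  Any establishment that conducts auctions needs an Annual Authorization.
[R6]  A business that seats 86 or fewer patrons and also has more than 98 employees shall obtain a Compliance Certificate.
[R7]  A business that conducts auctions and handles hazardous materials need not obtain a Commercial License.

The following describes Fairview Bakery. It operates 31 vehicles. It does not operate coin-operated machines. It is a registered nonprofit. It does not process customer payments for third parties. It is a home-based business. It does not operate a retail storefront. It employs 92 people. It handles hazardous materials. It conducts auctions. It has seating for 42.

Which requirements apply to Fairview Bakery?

[R1] vehicles 31 < 34 → Operating Registration not required.
[R2] employees 92 < 95; is a registered nonprofit → Commercial Registration not required.
[R3] handles hazardous materials; seating 42 ≤ 94; is a registered nonprofit → Hazardous Materials Permit not required.
[R4] vehicles 31 ≥ 7 → Commercial License required.
[R5] conducts auctions → Annual Authorization required.
[R6] seating 42 ≤ 86; employees 92 ≤ 98 → Compliance Certificate not required.
[R7] conducts auctions; handles hazardous materials → exempt from Commercial License.

Annual Authorization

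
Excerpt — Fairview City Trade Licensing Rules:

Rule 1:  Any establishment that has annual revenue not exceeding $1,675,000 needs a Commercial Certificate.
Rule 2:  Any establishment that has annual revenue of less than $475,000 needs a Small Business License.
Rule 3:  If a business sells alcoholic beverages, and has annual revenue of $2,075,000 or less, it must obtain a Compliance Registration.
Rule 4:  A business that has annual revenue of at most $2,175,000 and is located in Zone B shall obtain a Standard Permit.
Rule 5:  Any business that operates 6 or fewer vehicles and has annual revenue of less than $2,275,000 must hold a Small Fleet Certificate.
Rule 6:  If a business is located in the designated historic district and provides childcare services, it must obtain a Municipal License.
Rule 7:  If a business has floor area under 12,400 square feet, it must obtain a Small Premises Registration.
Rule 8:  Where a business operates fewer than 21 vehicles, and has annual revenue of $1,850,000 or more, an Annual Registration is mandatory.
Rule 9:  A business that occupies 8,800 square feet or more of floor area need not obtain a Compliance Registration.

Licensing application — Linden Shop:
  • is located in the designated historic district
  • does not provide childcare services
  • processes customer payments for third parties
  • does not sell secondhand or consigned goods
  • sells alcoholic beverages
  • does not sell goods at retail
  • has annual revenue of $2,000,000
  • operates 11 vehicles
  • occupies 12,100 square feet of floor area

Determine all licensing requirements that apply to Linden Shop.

Rule 1: revenue $2,000,000 > $1,675,000 → Commercial Certificate not required.
Rule 2: revenue $2,000,000 ≥ $475,000 → Small Business License not required.
Rule 3: sells alcoholic beverages; revenue $2,000,000 ≤ $2,075,000 → Compliance Registration required.
Rule 4: revenue $2,000,000 ≤ $2,175,000; is located in the designated historic district (not: is located in Zone B) → Standard Permit not required.
Rule 5: vehicles 11 > 6; revenue $2,000,000 < $2,275,000 → Small Fleet Certificate not required.
Rule 6: is located in the designated historic district; does not provide childcare services → Municipal License not required.
Rule 7: floor area 12,100 square feet < 12,400 square feet → Small Premises Registration required.
Rule 8: vehicles 11 < 21; revenue $2,000,000 ≥ $1,850,000 → Annual Registration required.
Rule 9: floor area 12,100 square feet ≥ 8,800 square feet → exempt from Compliance Registration.

Annual Registration, Small Premises Registration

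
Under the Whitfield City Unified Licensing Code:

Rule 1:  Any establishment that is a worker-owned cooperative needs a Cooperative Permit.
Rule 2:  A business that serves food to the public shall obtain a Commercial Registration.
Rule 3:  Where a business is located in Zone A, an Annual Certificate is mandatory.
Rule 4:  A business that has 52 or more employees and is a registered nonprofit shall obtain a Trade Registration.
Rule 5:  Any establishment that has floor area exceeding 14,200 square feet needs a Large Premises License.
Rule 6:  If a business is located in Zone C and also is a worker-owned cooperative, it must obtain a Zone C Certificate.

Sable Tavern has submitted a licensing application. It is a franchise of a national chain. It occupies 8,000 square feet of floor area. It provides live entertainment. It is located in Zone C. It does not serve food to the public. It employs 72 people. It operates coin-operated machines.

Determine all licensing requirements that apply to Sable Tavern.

None

Rule 1: is a franchise of a national chain (not: is a worker-owned cooperative) → Cooperative Permit not required.
Rule 2: does not serve food to the public → Commercial Registration not required.
Rule 3: is located in Zone C (not: is located in Zone A) → Annual Certificate not required.
Rule 4: employees 72 ≥ 52; is a franchise of a national chain (not: is a registered nonprofit) → Trade Registration not required.
Rule 5: floor area 8,000 square feet ≤ 14,200 square feet → Large Premises License not required.
Rule 6: is located in Zone C; is a franchise of a national chain (not: is a worker-owned cooperative) → Zone C Certificate not required.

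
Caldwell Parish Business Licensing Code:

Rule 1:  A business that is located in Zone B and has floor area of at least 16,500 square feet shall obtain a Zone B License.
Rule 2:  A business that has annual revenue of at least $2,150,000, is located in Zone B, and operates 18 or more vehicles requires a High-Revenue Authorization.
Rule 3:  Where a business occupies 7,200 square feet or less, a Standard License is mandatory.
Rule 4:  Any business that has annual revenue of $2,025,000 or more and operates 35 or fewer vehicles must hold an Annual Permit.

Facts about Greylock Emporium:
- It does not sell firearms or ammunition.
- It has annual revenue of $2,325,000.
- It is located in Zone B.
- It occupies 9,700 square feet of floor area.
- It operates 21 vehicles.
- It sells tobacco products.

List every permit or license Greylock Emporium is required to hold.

Annual Permit, High-Revenue Authorization

Rule 1: is located in Zone B; floor area 9,700 square feet < 16,500 square feet → Zone B License not required.
Rule 2: revenue $2,325,000 ≥ $2,150,000; is located in Zone B; vehicles 21 ≥ 18 → High-Revenue Authorization required.
Rule 3: floor area 9,700 square feet > 7,200 square feet → Standard License not required.
Rule 4: revenue $2,325,000 ≥ $2,025,000; vehicles 21 ≤ 35 → Annual Permit required.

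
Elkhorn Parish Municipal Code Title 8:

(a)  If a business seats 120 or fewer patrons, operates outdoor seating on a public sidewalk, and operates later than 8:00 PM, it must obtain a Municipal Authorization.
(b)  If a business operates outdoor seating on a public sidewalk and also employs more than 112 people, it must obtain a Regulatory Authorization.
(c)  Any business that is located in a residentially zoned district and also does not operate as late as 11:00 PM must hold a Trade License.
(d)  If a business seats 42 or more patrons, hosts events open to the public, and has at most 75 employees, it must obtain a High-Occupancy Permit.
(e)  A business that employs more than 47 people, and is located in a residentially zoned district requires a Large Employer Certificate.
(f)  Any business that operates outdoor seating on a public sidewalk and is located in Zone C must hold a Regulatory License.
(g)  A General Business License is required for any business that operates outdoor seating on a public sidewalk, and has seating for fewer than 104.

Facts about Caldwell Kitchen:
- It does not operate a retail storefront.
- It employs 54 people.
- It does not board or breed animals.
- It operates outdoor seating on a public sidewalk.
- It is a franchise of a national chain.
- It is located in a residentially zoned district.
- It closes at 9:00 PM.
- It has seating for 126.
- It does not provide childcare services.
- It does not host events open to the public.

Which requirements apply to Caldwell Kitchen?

(a) seating 126 > 120; operates outdoor seating on a public sidewalk; closes 9:00 PM, after 8:00 PM → Municipal Authorization not required.
(b) operates outdoor seating on a public sidewalk; employees 54 ≤ 112 → Regulatory Authorization not required.
(c) is located in a residentially zoned district; closes 9:00 PM, at/before 11:00 PM → Trade License required.
(d) seating 126 ≥ 42; does not host events open to the public; employees 54 ≤ 75 → High-Occupancy Permit not required.
(e) employees 54 > 47; is located in a residentially zoned district → Large Employer Certificate required.
(f) operates outdoor seating on a public sidewalk; is located in a residentially zoned district (not: is located in Zone C) → Regulatory License not required.
(g) operates outdoor seating on a public sidewalk; seating 126 ≥ 104 → General Business License not required.

Large Employer Certificate, Trade License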